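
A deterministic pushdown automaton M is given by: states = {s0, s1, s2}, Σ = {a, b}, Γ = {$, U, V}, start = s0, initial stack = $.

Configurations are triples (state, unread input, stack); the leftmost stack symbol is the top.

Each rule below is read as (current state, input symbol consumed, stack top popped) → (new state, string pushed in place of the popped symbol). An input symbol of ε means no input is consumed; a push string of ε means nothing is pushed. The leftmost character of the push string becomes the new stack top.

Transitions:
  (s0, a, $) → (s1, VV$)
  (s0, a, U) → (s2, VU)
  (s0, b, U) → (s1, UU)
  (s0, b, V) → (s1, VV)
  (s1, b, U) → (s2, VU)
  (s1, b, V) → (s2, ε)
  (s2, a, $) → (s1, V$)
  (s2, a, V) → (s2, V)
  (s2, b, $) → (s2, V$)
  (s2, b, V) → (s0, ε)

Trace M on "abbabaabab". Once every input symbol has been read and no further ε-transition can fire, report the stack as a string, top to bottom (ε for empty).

(s0, abbabaabab, $)
  read a, top $: go to s1, push VV$ → (s1, bbabaabab, VV$)
  read b, top V: go to s2, push ε → (s2, babaabab, V$)
  read b, top V: go to s0, push ε → (s0, abaabab, $)
  read a, top $: go to s1, push VV$ → (s1, baabab, VV$)
  read b, top V: go to s2, push ε → (s2, aabab, V$)
  read a, top V: go to s2, push V → (s2, abab, V$)
  read a, top V: go to s2, push V → (s2, bab, V$)
  read b, top V: go to s0, push ε → (s0, ab, $)
  read a, top $: go to s1, push VV$ → (s1, b, VV$)
  read b, top V: go to s2, push ε → (s2, ε, V$)
All input consumed in state s2 with stack V$.

V$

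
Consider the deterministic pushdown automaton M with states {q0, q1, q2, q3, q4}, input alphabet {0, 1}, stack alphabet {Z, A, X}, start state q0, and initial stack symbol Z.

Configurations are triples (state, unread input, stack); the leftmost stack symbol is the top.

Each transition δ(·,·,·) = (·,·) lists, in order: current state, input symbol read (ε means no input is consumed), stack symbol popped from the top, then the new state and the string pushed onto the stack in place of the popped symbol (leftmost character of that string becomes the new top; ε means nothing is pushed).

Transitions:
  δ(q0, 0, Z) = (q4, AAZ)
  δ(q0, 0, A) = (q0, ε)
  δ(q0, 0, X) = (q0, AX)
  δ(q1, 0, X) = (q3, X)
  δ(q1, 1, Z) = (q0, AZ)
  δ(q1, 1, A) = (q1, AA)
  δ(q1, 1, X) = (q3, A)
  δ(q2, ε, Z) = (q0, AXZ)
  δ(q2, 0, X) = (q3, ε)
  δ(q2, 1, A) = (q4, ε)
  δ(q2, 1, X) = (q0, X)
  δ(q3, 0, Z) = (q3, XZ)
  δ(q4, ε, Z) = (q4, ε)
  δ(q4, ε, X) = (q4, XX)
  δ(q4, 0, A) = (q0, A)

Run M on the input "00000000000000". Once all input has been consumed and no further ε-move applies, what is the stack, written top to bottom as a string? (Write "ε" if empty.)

(q0, 00000000000000, Z)
  read 0, top Z: go to q4, push AAZ → (q4, 0000000000000, AAZ)
  read 0, top A: go to q0, push A → (q0, 000000000000, AAZ)
  read 0, top A: go to q0, push ε → (q0, 00000000000, AZ)
  read 0, top A: go to q0, push ε → (q0, 0000000000, Z)
  read 0, top Z: go to q4, push AAZ → (q4, 000000000, AAZ)
  read 0, top A: go to q0, push A → (q0, 00000000, AAZ)
  read 0, top A: go to q0, push ε → (q0, 0000000, AZ)
  read 0, top A: go to q0, push ε → (q0, 000000, Z)
  read 0, top Z: go to q4, push AAZ → (q4, 00000, AAZ)
  read 0, top A: go to q0, push A → (q0, 0000, AAZ)
  read 0, top A: go to q0, push ε → (q0, 000, AZ)
  read 0, top A: go to q0, push ε → (q0, 00, Z)
  read 0, top Z: go to q4, push AAZ → (q4, 0, AAZ)
  read 0, top A: go to q0, push A → (q0, ε, AAZ)
All input consumed in state q0 with stack AAZ.

AAZ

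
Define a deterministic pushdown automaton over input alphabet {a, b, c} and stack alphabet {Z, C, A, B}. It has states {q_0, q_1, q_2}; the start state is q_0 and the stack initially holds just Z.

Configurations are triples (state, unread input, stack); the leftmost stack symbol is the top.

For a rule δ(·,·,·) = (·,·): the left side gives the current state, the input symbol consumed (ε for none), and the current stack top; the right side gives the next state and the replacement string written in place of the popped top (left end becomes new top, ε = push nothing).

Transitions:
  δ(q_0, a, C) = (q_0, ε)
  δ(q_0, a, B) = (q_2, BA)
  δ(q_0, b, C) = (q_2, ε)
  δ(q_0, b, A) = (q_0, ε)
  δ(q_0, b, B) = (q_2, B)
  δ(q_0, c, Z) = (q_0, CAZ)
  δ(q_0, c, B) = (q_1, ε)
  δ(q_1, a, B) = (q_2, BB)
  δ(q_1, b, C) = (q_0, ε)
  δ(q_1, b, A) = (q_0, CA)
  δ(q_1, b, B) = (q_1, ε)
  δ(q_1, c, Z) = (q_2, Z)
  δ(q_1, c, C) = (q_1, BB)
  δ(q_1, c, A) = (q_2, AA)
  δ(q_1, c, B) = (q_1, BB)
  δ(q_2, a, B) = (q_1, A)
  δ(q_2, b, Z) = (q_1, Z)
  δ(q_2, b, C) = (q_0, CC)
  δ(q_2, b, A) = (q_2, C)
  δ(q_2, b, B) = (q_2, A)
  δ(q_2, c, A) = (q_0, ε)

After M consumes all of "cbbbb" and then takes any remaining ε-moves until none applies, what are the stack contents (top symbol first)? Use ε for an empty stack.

CZ

(q_0, cbbbb, Z) ⊢ (q_0, bbbb, CAZ) ⊢ (q_2, bbb, AZ) ⊢ (q_2, bb, CZ) ⊢ (q_0, b, CCZ) ⊢ (q_2, ε, CZ)
All input consumed in state q_2 with stack CZ.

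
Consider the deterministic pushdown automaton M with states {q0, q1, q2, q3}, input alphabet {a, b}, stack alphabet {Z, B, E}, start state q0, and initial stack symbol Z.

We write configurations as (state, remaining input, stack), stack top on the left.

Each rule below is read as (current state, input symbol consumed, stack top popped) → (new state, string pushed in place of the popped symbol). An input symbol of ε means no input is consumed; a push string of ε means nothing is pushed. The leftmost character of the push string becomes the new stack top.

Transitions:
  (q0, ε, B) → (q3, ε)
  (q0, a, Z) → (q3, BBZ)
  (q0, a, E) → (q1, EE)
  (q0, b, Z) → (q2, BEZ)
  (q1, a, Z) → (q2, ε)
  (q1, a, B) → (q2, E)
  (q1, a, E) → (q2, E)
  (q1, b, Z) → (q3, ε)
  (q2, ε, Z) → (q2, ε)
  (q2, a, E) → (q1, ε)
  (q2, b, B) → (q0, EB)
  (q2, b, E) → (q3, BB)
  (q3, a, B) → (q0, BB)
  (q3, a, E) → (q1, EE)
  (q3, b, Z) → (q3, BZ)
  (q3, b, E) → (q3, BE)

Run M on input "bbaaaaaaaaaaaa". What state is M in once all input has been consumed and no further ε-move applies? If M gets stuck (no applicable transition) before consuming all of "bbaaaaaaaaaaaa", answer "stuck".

stuck

(q0, bbaaaaaaaaaaaa, Z)
  read b, top Z: go to q2, push BEZ → (q2, baaaaaaaaaaaa, BEZ)
  read b, top B: go to q0, push EB → (q0, aaaaaaaaaaaa, EBEZ)
  read a, top E: go to q1, push EE → (q1, aaaaaaaaaaa, EEBEZ)
  read a, top E: go to q2, push E → (q2, aaaaaaaaaa, EEBEZ)
  read a, top E: go to q1, push ε → (q1, aaaaaaaaa, EBEZ)
  read a, top E: go to q2, push E → (q2, aaaaaaaa, EBEZ)
  read a, top E: go to q1, push ε → (q1, aaaaaaa, BEZ)
  read a, top B: go to q2, push E → (q2, aaaaaa, EEZ)
  read a, top E: go to q1, push ε → (q1, aaaaa, EZ)
  read a, top E: go to q2, push E → (q2, aaaa, EZ)
  read a, top E: go to q1, push ε → (q1, aaa, Z)
  read a, top Z: go to q2, push ε → (q2, aa, ε)
No transition for (q2, a, top ε); M blocks with input aa remaining.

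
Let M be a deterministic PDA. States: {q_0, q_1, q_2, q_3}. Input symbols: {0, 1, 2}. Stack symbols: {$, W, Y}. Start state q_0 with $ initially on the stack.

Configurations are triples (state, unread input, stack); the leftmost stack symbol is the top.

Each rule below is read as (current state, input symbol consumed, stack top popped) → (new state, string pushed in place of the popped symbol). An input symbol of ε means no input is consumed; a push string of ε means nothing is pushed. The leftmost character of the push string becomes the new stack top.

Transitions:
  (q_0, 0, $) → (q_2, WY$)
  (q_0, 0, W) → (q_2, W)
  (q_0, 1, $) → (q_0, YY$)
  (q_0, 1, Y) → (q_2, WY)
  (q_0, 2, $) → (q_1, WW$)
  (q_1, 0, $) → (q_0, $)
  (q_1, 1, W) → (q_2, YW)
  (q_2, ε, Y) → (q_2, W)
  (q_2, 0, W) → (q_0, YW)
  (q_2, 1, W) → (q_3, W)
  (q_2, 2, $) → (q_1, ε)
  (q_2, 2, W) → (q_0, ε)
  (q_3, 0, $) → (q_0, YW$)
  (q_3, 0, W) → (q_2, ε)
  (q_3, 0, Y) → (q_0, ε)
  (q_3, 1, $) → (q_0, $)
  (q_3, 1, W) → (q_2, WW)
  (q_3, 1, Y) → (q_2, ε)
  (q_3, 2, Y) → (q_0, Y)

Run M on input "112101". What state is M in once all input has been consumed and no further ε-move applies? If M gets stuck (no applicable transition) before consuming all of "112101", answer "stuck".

q_2

(q_0, 112101, $) ⊢ (q_0, 12101, YY$) ⊢ (q_2, 2101, WYY$) ⊢ (q_0, 101, YY$) ⊢ (q_2, 01, WYY$) ⊢ (q_0, 1, YWYY$) ⊢ (q_2, ε, WYWYY$)
All input consumed; M is in state q_2.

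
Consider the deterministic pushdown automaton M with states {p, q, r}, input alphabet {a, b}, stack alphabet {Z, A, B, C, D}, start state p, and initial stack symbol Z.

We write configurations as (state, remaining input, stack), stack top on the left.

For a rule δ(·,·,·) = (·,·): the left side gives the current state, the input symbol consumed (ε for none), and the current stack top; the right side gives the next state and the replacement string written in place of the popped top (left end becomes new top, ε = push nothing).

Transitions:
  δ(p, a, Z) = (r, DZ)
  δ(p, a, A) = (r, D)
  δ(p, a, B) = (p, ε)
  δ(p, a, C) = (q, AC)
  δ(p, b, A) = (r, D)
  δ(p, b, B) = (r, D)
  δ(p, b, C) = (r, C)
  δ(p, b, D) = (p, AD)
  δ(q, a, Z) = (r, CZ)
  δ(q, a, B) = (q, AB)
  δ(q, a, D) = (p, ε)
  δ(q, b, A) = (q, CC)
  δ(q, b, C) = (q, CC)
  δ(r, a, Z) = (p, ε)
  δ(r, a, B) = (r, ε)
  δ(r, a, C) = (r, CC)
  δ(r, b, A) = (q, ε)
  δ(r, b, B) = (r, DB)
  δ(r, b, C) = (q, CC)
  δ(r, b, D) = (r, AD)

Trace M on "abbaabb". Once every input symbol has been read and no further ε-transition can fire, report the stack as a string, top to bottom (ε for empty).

DZ

(p, abbaabb, Z)
  read a, top Z: go to r, push DZ → (r, bbaabb, DZ)
  read b, top D: go to r, push AD → (r, baabb, ADZ)
  read b, top A: go to q, push ε → (q, aabb, DZ)
  read a, top D: go to p, push ε → (p, abb, Z)
  read a, top Z: go to r, push DZ → (r, bb, DZ)
  read b, top D: go to r, push AD → (r, b, ADZ)
  read b, top A: go to q, push ε → (q, ε, DZ)
All input consumed in state q with stack DZ.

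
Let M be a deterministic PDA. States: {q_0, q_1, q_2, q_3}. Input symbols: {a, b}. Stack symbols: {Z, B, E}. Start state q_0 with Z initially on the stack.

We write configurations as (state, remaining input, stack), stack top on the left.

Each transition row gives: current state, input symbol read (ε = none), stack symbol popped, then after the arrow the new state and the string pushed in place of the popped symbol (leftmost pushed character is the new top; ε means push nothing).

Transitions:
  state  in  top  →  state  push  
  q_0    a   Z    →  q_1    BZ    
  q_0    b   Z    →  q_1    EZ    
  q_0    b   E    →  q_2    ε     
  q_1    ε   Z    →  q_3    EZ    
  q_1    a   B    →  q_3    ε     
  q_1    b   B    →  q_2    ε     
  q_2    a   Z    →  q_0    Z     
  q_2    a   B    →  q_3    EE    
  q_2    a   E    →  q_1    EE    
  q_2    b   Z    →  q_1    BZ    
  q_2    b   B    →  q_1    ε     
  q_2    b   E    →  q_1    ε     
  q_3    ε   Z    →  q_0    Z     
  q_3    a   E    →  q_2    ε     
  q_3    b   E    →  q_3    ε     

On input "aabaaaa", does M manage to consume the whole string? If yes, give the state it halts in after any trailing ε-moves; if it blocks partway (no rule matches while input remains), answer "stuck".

stuck

(q_0, aabaaaa, Z) ⊢ (q_1, abaaaa, BZ) ⊢ (q_3, baaaa, Z) ⊢ (q_0, baaaa, Z) ⊢ (q_1, aaaa, EZ)
No transition for (q_1, a, top E); M blocks with input aaaa remaining.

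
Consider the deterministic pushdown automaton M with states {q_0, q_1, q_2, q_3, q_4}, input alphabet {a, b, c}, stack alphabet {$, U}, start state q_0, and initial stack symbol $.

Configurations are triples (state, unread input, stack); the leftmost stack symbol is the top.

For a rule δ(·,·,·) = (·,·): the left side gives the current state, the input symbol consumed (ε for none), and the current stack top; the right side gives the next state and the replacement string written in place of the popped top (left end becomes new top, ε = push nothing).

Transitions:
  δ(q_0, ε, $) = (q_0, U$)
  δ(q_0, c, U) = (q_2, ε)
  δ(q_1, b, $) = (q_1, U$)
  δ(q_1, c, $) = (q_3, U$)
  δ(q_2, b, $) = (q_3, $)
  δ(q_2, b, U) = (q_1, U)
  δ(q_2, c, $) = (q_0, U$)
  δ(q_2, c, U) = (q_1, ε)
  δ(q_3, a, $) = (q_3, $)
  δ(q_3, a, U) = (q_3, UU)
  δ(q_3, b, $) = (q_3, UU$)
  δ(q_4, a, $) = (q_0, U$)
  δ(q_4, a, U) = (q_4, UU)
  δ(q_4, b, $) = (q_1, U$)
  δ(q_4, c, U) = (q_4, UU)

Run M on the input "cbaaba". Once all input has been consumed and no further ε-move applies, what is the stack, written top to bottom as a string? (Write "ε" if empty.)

UUU$

(q_0, cbaaba, $)
  ε-move, top $: go to q_0, push U$ → (q_0, cbaaba, U$)
  read c, top U: go to q_2, push ε → (q_2, baaba, $)
  read b, top $: go to q_3, push $ → (q_3, aaba, $)
  read a, top $: go to q_3, push $ → (q_3, aba, $)
  read a, top $: go to q_3, push $ → (q_3, ba, $)
  read b, top $: go to q_3, push UU$ → (q_3, a, UU$)
  read a, top U: go to q_3, push UU → (q_3, ε, UUU$)
All input consumed in state q_3 with stack UUU$.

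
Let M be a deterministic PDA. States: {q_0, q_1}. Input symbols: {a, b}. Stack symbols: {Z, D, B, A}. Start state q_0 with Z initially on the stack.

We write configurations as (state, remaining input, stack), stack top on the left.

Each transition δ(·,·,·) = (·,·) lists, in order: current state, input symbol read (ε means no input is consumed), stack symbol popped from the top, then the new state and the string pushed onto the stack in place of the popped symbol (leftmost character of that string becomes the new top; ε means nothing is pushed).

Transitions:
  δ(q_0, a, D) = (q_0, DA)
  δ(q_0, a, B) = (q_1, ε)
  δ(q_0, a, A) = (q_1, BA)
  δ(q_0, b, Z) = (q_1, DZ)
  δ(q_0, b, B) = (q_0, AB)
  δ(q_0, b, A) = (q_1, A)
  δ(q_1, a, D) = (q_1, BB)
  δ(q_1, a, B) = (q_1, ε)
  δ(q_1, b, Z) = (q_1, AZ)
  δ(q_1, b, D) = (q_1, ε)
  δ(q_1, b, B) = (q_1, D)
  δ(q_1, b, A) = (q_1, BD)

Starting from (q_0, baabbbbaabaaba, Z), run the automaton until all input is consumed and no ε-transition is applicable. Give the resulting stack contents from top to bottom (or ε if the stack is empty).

BBBZ

(q_0, baabbbbaabaaba, Z) ⊢ (q_1, aabbbbaabaaba, DZ) ⊢ (q_1, abbbbaabaaba, BBZ) ⊢ (q_1, bbbbaabaaba, BZ) ⊢ (q_1, bbbaabaaba, DZ) ⊢ (q_1, bbaabaaba, Z) ⊢ (q_1, baabaaba, AZ) ⊢ (q_1, aabaaba, BDZ) ⊢ (q_1, abaaba, DZ) ⊢ (q_1, baaba, BBZ) ⊢ (q_1, aaba, DBZ) ⊢ (q_1, aba, BBBZ) ⊢ (q_1, ba, BBZ) ⊢ (q_1, a, DBZ) ⊢ (q_1, ε, BBBZ)
All input consumed in state q_1 with stack BBBZ.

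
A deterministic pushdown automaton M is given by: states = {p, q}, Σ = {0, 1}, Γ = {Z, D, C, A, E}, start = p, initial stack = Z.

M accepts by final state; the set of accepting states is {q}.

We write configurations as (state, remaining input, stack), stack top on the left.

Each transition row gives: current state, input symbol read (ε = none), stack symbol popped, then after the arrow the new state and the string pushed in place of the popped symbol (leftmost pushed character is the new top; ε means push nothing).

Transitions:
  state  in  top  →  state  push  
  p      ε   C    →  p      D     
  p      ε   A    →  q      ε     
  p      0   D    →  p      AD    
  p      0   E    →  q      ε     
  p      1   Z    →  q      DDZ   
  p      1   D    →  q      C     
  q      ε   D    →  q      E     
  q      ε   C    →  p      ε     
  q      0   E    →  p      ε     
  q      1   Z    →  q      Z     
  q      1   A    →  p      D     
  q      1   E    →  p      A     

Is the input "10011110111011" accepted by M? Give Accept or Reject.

Reject

(p, 10011110111011, Z) ⊢ (q, 0011110111011, DDZ) ⊢ (q, 0011110111011, EDZ) ⊢ (p, 011110111011, DZ) ⊢ (p, 11110111011, ADZ) ⊢ (q, 11110111011, DZ) ⊢ (q, 11110111011, EZ) ⊢ (p, 1110111011, AZ) ⊢ (q, 1110111011, Z) ⊢ (q, 110111011, Z) ⊢ (q, 10111011, Z) ⊢ (q, 0111011, Z)
No transition applies at (q, 0111011, Z); input not fully consumed.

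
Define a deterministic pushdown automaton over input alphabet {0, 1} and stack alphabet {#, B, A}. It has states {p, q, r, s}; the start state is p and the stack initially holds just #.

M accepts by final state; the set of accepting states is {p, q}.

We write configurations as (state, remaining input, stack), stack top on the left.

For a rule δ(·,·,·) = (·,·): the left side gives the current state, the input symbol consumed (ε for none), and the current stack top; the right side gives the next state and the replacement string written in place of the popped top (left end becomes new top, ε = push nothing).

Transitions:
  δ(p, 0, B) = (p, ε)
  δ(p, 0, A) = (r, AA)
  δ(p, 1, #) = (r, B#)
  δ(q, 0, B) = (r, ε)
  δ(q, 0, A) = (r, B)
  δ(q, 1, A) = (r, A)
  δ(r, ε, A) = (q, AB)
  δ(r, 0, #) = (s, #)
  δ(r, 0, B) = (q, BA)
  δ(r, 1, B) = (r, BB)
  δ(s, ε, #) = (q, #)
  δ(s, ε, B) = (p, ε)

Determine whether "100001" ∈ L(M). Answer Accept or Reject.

(p, 100001, #) ⊢ (r, 00001, B#) ⊢ (q, 0001, BA#) ⊢ (r, 001, A#) ⊢ (q, 001, AB#) ⊢ (r, 01, BB#) ⊢ (q, 1, BAB#)
No transition applies at (q, 1, BAB#); input not fully consumed.

Reject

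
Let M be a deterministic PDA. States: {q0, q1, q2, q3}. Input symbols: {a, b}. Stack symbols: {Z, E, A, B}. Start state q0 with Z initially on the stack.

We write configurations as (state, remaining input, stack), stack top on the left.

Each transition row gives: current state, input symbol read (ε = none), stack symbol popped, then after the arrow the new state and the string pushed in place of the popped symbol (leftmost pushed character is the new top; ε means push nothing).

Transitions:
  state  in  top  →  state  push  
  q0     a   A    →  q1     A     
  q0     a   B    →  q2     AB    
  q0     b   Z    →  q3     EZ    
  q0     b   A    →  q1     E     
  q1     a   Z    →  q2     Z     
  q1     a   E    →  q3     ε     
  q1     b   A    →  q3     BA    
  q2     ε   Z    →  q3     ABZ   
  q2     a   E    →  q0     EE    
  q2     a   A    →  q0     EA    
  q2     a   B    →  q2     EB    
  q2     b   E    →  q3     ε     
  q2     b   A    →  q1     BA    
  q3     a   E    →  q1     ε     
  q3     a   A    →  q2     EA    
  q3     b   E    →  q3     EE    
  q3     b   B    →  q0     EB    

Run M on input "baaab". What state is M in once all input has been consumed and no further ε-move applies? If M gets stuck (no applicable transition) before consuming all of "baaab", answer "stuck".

q3

(q0, baaab, Z) ⊢ (q3, aaab, EZ) ⊢ (q1, aab, Z) ⊢ (q2, ab, Z) ⊢ (q3, ab, ABZ) ⊢ (q2, b, EABZ) ⊢ (q3, ε, ABZ)
All input consumed; M is in state q3.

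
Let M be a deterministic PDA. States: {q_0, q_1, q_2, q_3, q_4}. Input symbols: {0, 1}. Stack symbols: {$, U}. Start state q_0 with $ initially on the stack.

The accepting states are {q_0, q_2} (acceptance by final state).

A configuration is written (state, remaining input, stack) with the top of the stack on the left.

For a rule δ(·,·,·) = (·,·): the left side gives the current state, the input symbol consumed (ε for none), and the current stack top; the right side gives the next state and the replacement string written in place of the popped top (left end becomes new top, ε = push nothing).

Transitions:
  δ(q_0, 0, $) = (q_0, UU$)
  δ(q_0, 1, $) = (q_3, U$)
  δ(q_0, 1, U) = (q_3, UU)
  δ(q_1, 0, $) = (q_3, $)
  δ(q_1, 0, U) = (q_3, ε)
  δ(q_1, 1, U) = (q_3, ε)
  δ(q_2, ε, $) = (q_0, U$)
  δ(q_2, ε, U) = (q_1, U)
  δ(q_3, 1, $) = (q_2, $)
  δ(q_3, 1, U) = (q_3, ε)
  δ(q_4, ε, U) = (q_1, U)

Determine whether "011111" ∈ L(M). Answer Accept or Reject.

(q_0, 011111, $)
  read 0, top $: go to q_0, push UU$ → (q_0, 11111, UU$)
  read 1, top U: go to q_3, push UU → (q_3, 1111, UUU$)
  read 1, top U: go to q_3, push ε → (q_3, 111, UU$)
  read 1, top U: go to q_3, push ε → (q_3, 11, U$)
  read 1, top U: go to q_3, push ε → (q_3, 1, $)
  read 1, top $: go to q_2, push $ → (q_2, ε, $)
All input consumed; state q_2 ∈ F.

Accept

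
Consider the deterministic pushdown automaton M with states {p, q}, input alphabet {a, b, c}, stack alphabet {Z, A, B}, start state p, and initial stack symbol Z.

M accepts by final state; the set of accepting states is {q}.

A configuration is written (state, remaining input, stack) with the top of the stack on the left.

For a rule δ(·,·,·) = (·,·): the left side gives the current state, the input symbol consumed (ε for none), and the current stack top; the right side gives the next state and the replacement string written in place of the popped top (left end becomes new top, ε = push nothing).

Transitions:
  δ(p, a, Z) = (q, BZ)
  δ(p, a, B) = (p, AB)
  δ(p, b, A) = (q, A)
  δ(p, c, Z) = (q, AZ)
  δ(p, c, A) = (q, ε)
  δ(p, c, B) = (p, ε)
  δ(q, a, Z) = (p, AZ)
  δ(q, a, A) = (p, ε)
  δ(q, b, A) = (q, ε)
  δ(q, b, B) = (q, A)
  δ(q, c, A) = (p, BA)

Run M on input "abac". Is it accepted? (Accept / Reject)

Accept

(p, abac, Z) ⊢ (q, bac, BZ) ⊢ (q, ac, AZ) ⊢ (p, c, Z) ⊢ (q, ε, AZ)
All input consumed; state q ∈ F.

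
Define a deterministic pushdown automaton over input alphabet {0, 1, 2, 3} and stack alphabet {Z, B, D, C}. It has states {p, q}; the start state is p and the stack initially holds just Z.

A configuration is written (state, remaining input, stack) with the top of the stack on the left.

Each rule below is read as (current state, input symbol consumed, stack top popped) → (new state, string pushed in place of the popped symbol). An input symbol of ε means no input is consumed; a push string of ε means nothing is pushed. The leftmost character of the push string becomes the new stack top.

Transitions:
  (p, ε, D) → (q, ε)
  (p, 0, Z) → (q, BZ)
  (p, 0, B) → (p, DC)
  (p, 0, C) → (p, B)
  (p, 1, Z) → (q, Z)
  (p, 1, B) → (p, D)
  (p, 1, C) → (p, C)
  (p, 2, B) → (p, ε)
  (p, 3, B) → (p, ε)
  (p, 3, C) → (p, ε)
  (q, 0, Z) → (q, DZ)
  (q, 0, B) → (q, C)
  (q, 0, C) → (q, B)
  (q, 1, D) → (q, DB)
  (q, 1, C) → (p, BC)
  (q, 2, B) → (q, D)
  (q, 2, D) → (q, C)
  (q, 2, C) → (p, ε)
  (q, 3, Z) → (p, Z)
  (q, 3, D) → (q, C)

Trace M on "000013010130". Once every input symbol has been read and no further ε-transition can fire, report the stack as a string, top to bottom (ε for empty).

(p, 000013010130, Z) ⊢ (q, 00013010130, BZ) ⊢ (q, 0013010130, CZ) ⊢ (q, 013010130, BZ) ⊢ (q, 13010130, CZ) ⊢ (p, 3010130, BCZ) ⊢ (p, 010130, CZ) ⊢ (p, 10130, BZ) ⊢ (p, 0130, DZ) ⊢ (q, 0130, Z) ⊢ (q, 130, DZ) ⊢ (q, 30, DBZ) ⊢ (q, 0, CBZ) ⊢ (q, ε, BBZ)
All input consumed in state q with stack BBZ.

BBZ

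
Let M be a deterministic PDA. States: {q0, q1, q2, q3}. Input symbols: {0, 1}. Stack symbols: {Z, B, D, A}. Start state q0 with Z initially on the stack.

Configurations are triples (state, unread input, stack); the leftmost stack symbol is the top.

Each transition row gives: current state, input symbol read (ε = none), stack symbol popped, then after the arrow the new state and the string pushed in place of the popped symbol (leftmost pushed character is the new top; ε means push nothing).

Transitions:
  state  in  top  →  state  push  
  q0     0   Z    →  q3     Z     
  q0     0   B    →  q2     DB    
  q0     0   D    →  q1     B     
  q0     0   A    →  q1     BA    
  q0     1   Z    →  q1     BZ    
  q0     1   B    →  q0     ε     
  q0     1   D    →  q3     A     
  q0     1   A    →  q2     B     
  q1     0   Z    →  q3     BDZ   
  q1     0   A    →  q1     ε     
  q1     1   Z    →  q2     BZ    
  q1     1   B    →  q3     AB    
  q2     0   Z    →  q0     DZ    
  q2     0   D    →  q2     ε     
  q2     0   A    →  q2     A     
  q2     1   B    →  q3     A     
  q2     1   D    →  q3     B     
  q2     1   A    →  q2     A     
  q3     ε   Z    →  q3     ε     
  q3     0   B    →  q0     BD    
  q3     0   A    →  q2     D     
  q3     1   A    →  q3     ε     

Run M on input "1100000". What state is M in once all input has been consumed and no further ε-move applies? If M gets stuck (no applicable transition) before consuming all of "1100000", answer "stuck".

(q0, 1100000, Z)
  read 1, top Z: go to q1, push BZ → (q1, 100000, BZ)
  read 1, top B: go to q3, push AB → (q3, 00000, ABZ)
  read 0, top A: go to q2, push D → (q2, 0000, DBZ)
  read 0, top D: go to q2, push ε → (q2, 000, BZ)
No transition for (q2, 0, top B); M blocks with input 000 remaining.

stuck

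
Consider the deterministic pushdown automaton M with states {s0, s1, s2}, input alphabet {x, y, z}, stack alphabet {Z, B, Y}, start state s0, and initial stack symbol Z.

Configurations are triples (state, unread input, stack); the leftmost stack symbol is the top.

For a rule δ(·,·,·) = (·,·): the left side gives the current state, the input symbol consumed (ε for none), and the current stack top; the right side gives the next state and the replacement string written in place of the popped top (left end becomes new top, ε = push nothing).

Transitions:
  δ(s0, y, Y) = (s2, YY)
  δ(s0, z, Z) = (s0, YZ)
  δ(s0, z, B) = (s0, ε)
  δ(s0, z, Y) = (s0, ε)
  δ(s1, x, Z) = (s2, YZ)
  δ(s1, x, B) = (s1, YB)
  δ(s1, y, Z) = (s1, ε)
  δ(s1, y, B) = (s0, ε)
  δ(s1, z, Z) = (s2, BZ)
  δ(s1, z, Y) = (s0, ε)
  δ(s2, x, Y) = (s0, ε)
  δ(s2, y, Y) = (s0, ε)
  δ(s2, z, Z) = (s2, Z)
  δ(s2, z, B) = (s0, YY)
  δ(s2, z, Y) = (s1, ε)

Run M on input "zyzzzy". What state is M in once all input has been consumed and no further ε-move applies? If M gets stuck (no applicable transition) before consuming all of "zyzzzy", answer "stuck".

(s0, zyzzzy, Z)
  read z, top Z: go to s0, push YZ → (s0, yzzzy, YZ)
  read y, top Y: go to s2, push YY → (s2, zzzy, YYZ)
  read z, top Y: go to s1, push ε → (s1, zzy, YZ)
  read z, top Y: go to s0, push ε → (s0, zy, Z)
  read z, top Z: go to s0, push YZ → (s0, y, YZ)
  read y, top Y: go to s2, push YY → (s2, ε, YYZ)
All input consumed; M is in state s2.

s2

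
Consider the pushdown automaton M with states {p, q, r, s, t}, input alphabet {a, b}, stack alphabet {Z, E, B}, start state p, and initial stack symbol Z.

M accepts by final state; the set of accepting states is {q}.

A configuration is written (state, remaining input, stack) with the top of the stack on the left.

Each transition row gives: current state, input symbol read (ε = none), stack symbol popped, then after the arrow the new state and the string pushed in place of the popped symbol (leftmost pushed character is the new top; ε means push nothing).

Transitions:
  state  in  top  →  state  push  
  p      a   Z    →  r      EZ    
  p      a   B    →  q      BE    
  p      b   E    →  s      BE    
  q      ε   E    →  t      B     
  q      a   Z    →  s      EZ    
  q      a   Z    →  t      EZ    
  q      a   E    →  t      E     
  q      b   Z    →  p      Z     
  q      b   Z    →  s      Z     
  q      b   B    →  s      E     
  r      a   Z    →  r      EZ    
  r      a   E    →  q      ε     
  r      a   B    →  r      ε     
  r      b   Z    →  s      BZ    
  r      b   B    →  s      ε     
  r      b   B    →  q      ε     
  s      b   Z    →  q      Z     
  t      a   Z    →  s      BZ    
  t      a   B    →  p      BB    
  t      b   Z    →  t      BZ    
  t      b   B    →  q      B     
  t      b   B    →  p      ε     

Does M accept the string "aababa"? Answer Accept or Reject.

No computation consumes all input and reaches a final state.

Reject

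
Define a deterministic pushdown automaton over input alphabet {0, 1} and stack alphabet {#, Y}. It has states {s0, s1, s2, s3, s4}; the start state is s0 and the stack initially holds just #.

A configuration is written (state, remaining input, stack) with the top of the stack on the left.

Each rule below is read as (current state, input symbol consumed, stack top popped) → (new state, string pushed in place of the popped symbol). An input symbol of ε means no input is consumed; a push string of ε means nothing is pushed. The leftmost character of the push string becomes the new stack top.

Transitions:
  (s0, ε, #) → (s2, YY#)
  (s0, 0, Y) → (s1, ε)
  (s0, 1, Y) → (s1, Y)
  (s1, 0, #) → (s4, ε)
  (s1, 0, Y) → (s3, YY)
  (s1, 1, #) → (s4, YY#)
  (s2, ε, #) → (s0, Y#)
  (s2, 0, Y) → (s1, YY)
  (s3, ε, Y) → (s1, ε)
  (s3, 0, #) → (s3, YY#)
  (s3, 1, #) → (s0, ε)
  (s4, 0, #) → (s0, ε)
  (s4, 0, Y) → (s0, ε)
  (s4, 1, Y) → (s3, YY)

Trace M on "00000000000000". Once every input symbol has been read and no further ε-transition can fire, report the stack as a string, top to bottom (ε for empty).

YYY#

(s0, 00000000000000, #) ⊢ (s2, 00000000000000, YY#) ⊢ (s1, 0000000000000, YYY#) ⊢ (s3, 000000000000, YYYY#) ⊢ (s1, 000000000000, YYY#) ⊢ (s3, 00000000000, YYYY#) ⊢ (s1, 00000000000, YYY#) ⊢ (s3, 0000000000, YYYY#) ⊢ (s1, 0000000000, YYY#) ⊢ (s3, 000000000, YYYY#) ⊢ (s1, 000000000, YYY#) ⊢ (s3, 00000000, YYYY#) ⊢ (s1, 00000000, YYY#) ⊢ (s3, 0000000, YYYY#) ⊢ (s1, 0000000, YYY#) ⊢ (s3, 000000, YYYY#) ⊢ (s1, 000000, YYY#) ⊢ (s3, 00000, YYYY#) ⊢ (s1, 00000, YYY#) ⊢ (s3, 0000, YYYY#) ⊢ (s1, 0000, YYY#) ⊢ (s3, 000, YYYY#) ⊢ (s1, 000, YYY#) ⊢ (s3, 00, YYYY#) ⊢ (s1, 00, YYY#) ⊢ (s3, 0, YYYY#) ⊢ (s1, 0, YYY#) ⊢ (s3, ε, YYYY#) ⊢ (s1, ε, YYY#)
All input consumed in state s1 with stack YYY#.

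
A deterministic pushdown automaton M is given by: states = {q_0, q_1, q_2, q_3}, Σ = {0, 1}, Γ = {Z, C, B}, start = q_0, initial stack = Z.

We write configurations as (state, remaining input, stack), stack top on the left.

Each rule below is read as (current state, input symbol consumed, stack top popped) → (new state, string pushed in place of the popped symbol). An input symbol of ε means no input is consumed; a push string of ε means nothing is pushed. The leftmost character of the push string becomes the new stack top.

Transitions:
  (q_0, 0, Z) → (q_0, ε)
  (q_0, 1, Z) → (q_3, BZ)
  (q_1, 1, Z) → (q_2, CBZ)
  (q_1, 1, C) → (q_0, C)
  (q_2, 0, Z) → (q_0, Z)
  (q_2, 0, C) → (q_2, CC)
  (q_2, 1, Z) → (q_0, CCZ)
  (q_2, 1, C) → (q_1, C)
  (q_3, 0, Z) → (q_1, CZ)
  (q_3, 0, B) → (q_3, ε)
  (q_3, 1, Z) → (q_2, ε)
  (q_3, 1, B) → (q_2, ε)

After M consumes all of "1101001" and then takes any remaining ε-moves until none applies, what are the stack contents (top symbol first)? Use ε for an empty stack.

CZ

(q_0, 1101001, Z)
  read 1, top Z: go to q_3, push BZ → (q_3, 101001, BZ)
  read 1, top B: go to q_2, push ε → (q_2, 01001, Z)
  read 0, top Z: go to q_0, push Z → (q_0, 1001, Z)
  read 1, top Z: go to q_3, push BZ → (q_3, 001, BZ)
  read 0, top B: go to q_3, push ε → (q_3, 01, Z)
  read 0, top Z: go to q_1, push CZ → (q_1, 1, CZ)
  read 1, top C: go to q_0, push C → (q_0, ε, CZ)
All input consumed in state q_0 with stack CZ.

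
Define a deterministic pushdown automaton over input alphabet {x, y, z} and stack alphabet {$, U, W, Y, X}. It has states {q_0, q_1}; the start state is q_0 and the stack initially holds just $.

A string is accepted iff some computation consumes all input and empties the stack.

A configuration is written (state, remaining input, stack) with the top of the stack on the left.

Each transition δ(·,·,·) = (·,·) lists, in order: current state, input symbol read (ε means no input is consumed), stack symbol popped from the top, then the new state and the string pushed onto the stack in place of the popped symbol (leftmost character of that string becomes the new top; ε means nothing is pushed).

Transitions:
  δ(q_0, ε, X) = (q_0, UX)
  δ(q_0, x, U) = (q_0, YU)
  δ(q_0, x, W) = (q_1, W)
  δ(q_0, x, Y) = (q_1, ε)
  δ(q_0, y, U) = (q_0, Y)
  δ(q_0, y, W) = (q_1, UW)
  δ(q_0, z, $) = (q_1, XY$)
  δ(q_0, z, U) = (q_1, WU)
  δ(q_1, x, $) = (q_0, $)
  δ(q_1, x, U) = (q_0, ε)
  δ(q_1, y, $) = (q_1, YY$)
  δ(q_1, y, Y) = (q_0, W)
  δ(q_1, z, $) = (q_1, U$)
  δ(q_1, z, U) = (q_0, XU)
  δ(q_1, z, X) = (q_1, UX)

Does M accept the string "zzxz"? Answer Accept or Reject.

(q_0, zzxz, $)
  read z, top $: go to q_1, push XY$ → (q_1, zxz, XY$)
  read z, top X: go to q_1, push UX → (q_1, xz, UXY$)
  read x, top U: go to q_0, push ε → (q_0, z, XY$)
  ε-move, top X: go to q_0, push UX → (q_0, z, UXY$)
  read z, top U: go to q_1, push WU → (q_1, ε, WUXY$)
All input consumed; stack is WUXY$, not empty, and no further ε-move applies.

Reject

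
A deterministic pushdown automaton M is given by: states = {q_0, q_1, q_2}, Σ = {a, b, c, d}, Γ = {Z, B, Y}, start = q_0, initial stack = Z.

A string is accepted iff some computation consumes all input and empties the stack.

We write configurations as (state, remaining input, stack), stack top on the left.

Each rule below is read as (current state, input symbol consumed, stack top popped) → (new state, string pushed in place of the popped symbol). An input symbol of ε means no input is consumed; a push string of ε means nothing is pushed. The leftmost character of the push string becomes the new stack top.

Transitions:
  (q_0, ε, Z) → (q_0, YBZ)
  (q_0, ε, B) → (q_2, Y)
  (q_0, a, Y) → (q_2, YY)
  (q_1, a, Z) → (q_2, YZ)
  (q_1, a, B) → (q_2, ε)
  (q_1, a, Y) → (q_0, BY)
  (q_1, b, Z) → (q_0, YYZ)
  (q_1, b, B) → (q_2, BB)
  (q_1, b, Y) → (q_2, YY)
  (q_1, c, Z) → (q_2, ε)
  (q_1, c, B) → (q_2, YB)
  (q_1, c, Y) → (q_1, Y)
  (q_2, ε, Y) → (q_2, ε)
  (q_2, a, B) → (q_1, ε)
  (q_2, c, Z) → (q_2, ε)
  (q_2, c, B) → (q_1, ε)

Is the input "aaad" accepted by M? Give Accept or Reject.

Reject

(q_0, aaad, Z) ⊢ (q_0, aaad, YBZ) ⊢ (q_2, aad, YYBZ) ⊢ (q_2, aad, YBZ) ⊢ (q_2, aad, BZ) ⊢ (q_1, ad, Z) ⊢ (q_2, d, YZ) ⊢ (q_2, d, Z)
No transition applies at (q_2, d, Z); input not fully consumed.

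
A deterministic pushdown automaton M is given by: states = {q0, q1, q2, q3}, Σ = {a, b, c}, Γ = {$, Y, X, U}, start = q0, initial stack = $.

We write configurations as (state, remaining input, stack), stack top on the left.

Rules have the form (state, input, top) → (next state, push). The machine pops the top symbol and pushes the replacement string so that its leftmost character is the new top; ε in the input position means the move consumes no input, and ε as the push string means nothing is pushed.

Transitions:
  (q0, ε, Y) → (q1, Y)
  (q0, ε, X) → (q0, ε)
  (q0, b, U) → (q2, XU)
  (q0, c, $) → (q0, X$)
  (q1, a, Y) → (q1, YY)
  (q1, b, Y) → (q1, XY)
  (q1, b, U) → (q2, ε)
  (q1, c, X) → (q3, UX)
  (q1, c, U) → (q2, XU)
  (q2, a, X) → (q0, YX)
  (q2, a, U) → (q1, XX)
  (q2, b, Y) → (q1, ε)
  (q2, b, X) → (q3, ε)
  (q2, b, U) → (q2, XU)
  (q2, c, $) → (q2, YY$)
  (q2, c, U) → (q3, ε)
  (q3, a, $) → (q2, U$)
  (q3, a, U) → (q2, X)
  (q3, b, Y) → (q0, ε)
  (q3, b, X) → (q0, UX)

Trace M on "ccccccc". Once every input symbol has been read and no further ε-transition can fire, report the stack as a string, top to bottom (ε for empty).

(q0, ccccccc, $)
  read c, top $: go to q0, push X$ → (q0, cccccc, X$)
  ε-move, top X: go to q0, push ε → (q0, cccccc, $)
  read c, top $: go to q0, push X$ → (q0, ccccc, X$)
  ε-move, top X: go to q0, push ε → (q0, ccccc, $)
  read c, top $: go to q0, push X$ → (q0, cccc, X$)
  ε-move, top X: go to q0, push ε → (q0, cccc, $)
  read c, top $: go to q0, push X$ → (q0, ccc, X$)
  ε-move, top X: go to q0, push ε → (q0, ccc, $)
  read c, top $: go to q0, push X$ → (q0, cc, X$)
  ε-move, top X: go to q0, push ε → (q0, cc, $)
  read c, top $: go to q0, push X$ → (q0, c, X$)
  ε-move, top X: go to q0, push ε → (q0, c, $)
  read c, top $: go to q0, push X$ → (q0, ε, X$)
  ε-move, top X: go to q0, push ε → (q0, ε, $)
All input consumed in state q0 with stack $.

$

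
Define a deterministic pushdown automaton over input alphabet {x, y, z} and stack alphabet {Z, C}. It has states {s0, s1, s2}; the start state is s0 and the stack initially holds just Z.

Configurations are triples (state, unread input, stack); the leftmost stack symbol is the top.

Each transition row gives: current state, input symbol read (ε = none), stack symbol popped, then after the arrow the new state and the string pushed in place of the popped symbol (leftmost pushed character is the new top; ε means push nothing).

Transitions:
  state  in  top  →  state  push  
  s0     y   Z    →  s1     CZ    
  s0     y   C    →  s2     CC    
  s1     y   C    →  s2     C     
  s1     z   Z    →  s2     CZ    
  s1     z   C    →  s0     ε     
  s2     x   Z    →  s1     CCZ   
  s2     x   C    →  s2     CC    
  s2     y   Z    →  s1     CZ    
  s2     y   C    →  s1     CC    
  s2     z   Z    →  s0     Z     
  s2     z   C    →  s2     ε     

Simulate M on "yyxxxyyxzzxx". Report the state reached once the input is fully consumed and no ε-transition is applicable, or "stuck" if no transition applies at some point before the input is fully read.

s2

(s0, yyxxxyyxzzxx, Z)
  read y, top Z: go to s1, push CZ → (s1, yxxxyyxzzxx, CZ)
  read y, top C: go to s2, push C → (s2, xxxyyxzzxx, CZ)
  read x, top C: go to s2, push CC → (s2, xxyyxzzxx, CCZ)
  read x, top C: go to s2, push CC → (s2, xyyxzzxx, CCCZ)
  read x, top C: go to s2, push CC → (s2, yyxzzxx, CCCCZ)
  read y, top C: go to s1, push CC → (s1, yxzzxx, CCCCCZ)
  read y, top C: go to s2, push C → (s2, xzzxx, CCCCCZ)
  read x, top C: go to s2, push CC → (s2, zzxx, CCCCCCZ)
  read z, top C: go to s2, push ε → (s2, zxx, CCCCCZ)
  read z, top C: go to s2, push ε → (s2, xx, CCCCZ)
  read x, top C: go to s2, push CC → (s2, x, CCCCCZ)
  read x, top C: go to s2, push CC → (s2, ε, CCCCCCZ)
All input consumed; M is in state s2.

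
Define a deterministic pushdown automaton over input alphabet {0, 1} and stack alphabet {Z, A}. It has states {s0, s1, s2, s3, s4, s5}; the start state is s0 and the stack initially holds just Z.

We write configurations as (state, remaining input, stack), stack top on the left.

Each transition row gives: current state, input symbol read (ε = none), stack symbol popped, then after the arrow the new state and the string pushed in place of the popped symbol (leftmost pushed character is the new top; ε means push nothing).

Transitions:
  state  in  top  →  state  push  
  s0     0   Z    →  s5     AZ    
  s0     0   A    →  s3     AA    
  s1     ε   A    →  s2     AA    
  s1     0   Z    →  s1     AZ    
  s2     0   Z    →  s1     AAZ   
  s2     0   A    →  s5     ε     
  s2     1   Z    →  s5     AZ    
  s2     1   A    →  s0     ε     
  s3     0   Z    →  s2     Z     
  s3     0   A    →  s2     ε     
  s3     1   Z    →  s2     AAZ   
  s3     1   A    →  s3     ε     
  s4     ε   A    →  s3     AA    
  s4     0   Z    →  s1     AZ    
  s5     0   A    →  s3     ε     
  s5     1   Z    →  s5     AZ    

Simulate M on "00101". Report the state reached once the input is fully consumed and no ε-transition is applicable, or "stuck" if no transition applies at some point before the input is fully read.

stuck

(s0, 00101, Z)
  read 0, top Z: go to s5, push AZ → (s5, 0101, AZ)
  read 0, top A: go to s3, push ε → (s3, 101, Z)
  read 1, top Z: go to s2, push AAZ → (s2, 01, AAZ)
  read 0, top A: go to s5, push ε → (s5, 1, AZ)
No transition for (s5, 1, top A); M blocks with input 1 remaining.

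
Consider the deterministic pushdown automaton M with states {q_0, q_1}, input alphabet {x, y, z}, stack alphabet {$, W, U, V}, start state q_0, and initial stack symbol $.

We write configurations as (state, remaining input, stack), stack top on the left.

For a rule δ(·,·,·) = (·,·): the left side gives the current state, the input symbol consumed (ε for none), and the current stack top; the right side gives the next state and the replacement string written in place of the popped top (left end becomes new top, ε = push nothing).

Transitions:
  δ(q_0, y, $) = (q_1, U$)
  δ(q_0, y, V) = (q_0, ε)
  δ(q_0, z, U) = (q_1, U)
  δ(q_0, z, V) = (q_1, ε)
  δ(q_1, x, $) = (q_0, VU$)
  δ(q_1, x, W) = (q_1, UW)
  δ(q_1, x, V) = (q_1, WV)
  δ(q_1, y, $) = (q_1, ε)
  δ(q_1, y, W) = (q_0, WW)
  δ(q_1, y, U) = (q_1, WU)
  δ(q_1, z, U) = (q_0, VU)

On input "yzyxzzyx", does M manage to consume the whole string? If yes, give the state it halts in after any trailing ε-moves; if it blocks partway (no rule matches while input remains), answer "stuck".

stuck

(q_0, yzyxzzyx, $) ⊢ (q_1, zyxzzyx, U$) ⊢ (q_0, yxzzyx, VU$) ⊢ (q_0, xzzyx, U$)
No transition for (q_0, x, top U); M blocks with input xzzyx remaining.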